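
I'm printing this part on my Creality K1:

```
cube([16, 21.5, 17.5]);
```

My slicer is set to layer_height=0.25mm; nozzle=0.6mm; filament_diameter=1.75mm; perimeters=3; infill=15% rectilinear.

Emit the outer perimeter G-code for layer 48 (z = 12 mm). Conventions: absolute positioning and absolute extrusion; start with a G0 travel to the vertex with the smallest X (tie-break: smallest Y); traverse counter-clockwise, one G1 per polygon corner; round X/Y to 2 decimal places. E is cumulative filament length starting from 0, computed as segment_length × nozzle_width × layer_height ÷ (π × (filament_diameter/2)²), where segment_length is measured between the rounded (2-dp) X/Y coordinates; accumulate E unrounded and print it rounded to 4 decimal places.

At z = 12 mm: the cube is present — its section is the full 16×21.5 rectangle. The outline is a single polygon with 4 vertices. Extrusion per mm of travel: 0.6 × 0.25 / (π × 0.875²) = 0.062363. Accumulating E over each segment gives final E = 4.6772.

G0 X0.00 Y0.00 Z12.00
G1 X16.00 Y0.00 E0.9978
G1 X16.00 Y21.50 E2.3386
G1 X0.00 Y21.50 E3.3364
G1 X0.00 Y0.00 E4.6772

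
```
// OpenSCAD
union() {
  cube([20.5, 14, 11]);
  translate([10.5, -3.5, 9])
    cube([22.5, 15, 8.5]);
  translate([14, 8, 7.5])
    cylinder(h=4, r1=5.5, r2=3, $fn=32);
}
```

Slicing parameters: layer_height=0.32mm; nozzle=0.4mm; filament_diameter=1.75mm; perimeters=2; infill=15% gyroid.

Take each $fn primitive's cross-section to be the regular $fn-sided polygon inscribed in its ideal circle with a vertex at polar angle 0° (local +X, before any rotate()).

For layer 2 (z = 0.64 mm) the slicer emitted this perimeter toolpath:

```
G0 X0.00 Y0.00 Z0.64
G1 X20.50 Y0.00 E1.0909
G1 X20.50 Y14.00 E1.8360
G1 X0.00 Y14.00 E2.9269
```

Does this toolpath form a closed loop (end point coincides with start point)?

Start point (G0): (0.00, 0.00). End point (last G1): the path does not return to the start — open.

no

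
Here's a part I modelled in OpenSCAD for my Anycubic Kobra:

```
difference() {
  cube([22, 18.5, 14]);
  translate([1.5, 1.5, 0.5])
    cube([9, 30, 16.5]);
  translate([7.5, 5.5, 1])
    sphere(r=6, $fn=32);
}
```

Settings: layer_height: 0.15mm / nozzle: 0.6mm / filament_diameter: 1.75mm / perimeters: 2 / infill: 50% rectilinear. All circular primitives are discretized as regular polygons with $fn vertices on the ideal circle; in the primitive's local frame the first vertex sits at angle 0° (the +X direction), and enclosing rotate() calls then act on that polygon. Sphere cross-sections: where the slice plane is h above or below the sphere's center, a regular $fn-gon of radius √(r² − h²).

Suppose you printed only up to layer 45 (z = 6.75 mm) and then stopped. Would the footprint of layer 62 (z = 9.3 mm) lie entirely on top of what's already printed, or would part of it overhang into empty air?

entirely on top

Compare the two slices. At z = 6.75: the 22×18.5 cube contributes its full rectangle (area 407.00 mm²); the cube at (1.5, 1.5) is present — its section is the full 9×30 rectangle (area 270.00 mm²); the sphere at (7.5, 5.5): section is a regular 32-gon, circumradius = √(r²−h²) = √(6²−5.75²) = 1.714 (area = (32/2)·1.714²·sin(360°/32) = 9.17 mm²); Subtracting the remaining from the first: starting from the 22×18.5 cube (407.00 mm²), the 9×30 cube at (1.5, 1.5) partially overlaps it — only the 153.00 mm² overlap (of its 270.00 mm²) is removed, clipping the outline; the r=6 sphere at (7.5, 5.5) misses the remaining region (no effect) — area = 254.00 mm². At z = 9.3: the 22×18.5 cube contributes its full rectangle (area 407.00 mm²); the cube at (1.5, 1.5) is present — its section is the full 9×30 rectangle (area 270.00 mm²); the sphere at (7.5, 5.5) is absent (|z−center|=8.300 > r=6); After the difference (first − rest): starting from the 22×18.5 cube (407.00 mm²), the 9×30 cube at (1.5, 1.5) partially overlaps it — only the 153.00 mm² overlap (of its 270.00 mm²) is removed, clipping the outline — area = 254.00 mm². Checking containment: the cross-section at z = 9.3 is a subset of the cross-section at z = 6.75.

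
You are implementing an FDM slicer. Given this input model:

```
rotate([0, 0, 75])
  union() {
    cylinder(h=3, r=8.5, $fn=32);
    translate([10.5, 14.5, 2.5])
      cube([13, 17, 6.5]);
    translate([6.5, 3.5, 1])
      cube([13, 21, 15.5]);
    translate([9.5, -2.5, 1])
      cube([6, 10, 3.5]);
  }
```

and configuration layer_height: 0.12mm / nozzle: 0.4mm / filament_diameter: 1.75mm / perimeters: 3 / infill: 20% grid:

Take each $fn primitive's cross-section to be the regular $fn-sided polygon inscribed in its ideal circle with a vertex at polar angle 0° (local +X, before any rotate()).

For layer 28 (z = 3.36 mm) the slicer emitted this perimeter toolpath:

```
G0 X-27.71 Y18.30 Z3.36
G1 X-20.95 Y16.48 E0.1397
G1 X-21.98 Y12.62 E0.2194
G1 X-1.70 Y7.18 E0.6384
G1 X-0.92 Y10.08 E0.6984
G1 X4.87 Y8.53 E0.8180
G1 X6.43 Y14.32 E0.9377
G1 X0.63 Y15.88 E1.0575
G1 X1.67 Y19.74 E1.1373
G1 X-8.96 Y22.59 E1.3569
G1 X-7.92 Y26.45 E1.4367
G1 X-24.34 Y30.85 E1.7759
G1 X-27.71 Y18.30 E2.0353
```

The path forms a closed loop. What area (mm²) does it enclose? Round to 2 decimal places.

Apply the shoelace formula to the sequence of (X, Y) vertices; enclosed area = 440.02 mm².

440.02 mm²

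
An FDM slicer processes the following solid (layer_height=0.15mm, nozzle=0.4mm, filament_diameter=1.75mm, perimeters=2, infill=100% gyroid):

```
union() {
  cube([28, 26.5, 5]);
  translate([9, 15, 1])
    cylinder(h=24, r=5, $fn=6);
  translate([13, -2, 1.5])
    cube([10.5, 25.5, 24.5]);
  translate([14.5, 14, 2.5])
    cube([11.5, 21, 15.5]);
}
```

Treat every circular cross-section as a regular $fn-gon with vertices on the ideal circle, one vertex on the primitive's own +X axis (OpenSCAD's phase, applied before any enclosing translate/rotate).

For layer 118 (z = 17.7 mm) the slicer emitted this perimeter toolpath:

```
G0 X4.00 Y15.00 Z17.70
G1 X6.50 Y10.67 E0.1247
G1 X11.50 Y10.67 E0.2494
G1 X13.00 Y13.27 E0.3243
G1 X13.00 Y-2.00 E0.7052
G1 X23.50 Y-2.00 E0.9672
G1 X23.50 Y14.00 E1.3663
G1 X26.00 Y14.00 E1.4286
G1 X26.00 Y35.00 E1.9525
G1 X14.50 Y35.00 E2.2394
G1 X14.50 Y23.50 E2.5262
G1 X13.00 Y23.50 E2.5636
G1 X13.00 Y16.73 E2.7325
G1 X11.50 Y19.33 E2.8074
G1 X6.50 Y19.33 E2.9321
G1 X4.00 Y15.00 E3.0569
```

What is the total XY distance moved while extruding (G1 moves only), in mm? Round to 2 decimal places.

Sum the Euclidean lengths of each G1 segment: total = 122.54 mm.

122.54 mm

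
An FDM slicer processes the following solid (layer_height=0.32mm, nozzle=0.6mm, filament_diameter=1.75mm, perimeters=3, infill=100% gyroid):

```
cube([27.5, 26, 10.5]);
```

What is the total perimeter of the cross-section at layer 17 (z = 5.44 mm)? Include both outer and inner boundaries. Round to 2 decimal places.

107.00 mm

At z = 5.44 mm: the 27.5×26 cube contributes its full rectangle (perimeter 107.00 mm). Overall, the cross-section is a single solid region. Total boundary length (outer) = 107.00 mm.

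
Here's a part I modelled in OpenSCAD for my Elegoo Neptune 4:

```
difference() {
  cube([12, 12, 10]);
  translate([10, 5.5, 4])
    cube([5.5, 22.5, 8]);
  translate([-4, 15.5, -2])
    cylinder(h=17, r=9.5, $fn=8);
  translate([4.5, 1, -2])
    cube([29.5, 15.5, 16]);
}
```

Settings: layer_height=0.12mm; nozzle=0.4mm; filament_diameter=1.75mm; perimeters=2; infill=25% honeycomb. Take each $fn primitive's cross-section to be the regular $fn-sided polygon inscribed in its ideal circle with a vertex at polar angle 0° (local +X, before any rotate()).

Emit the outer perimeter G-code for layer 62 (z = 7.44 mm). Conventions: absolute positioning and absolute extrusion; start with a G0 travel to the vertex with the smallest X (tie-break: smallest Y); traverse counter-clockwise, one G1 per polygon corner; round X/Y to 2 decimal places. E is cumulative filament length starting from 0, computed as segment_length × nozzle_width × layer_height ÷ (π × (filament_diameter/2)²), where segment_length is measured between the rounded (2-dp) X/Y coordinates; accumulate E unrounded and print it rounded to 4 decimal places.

G0 X0.00 Y0.00 Z7.44
G1 X12.00 Y0.00 E0.2395
G1 X12.00 Y1.00 E0.2594
G1 X4.50 Y1.00 E0.4091
G1 X4.50 Y12.00 E0.6286
G1 X4.05 Y12.00 E0.6376
G1 X2.72 Y8.78 E0.7071
G1 X0.00 Y7.66 E0.7658
G1 X0.00 Y0.00 E0.9187

At z = 7.44 mm: the 12×12 cube contributes its full rectangle; the 5.5×22.5 cube at (10, 5.5) contributes its full rectangle; the r=9.5 cylinder at (-4, 15.5) contributes a regular 8-gon of circumradius 9.5; the 29.5×15.5 cube at (4.5, 1) contributes its full rectangle; Subtracting the remaining from the first: starting from the 12×12 cube, the 5.5×22.5 cube at (10, 5.5) partially overlaps it — only the 13.00 mm² overlap (of its 123.75 mm²) is removed, clipping the outline; the r=9.5 cylinder at (-4, 15.5) partially overlaps it — only the 12.42 mm² overlap (of its 255.27 mm²) is removed, clipping the outline; the 29.5×15.5 cube at (4.5, 1) partially overlaps it — only the 69.50 mm² overlap (of its 457.25 mm²) is removed, clipping the outline — 1 connected region. The outline is a single polygon with 8 vertices. Extrusion per mm of travel: 0.4 × 0.12 / (π × 0.875²) = 0.019956. Accumulating E over each segment gives final E = 0.9187.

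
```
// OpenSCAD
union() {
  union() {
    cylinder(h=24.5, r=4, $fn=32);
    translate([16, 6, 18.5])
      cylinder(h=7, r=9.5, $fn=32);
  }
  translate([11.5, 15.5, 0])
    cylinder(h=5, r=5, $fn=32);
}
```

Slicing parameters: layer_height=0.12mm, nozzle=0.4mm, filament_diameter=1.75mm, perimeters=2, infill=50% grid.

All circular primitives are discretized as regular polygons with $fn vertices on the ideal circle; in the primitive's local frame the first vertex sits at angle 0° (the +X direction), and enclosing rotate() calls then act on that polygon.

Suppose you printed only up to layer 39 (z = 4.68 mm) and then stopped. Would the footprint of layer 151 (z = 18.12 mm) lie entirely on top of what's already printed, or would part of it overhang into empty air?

entirely on top

Compare the two slices. At z = 4.68: the cylinder: section is a regular 32-gon, circumradius r=4 (area = (32/2)·4.000²·sin(360°/32) = 49.94 mm²); the cylinder at (16, 6) does not reach this height (z outside [18.5, 25.5]); Combining (union): only the r=4 cylinder is present, so the union is just that shape — area = 49.94 mm²; the r=5 cylinder at (11.5, 15.5) contributes a regular 32-gon of circumradius 5 (area = (32/2)·5.000²·sin(360°/32) = 78.04 mm²); Taking the union: the 2 present regions are separate (no shared area or edge), so areas and boundary lengths simply add and each stays a separate island — area = 127.98 mm². At z = 18.12: the r=4 cylinder contributes a regular 32-gon of circumradius 4 (area = (32/2)·4.000²·sin(360°/32) = 49.94 mm²); the cylinder at (16, 6) does not reach this height (z outside [18.5, 25.5]); Taking the union: only the r=4 cylinder is present, so the union is just that shape — area = 49.94 mm²; the cylinder at (11.5, 15.5) is absent (z outside [0, 5]); Combining (union): only that combined region is present, so the union is just that shape — area = 49.94 mm². Checking containment: the cross-section at z = 18.12 is a subset of the cross-section at z = 4.68.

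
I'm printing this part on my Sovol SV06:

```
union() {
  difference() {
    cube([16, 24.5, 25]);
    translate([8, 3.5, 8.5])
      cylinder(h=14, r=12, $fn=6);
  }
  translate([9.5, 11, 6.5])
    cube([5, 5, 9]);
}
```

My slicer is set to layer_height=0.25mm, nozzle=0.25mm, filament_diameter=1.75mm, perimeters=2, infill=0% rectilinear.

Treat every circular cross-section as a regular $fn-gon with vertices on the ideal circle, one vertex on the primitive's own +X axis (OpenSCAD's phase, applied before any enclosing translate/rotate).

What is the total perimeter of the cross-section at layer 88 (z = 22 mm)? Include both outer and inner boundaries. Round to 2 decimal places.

64.14 mm

At z = 22 mm: the cube is present — its section is the full 16×24.5 rectangle (perimeter 81.00 mm); the r=12 cylinder at (8, 3.5) contributes a regular 6-gon of circumradius 12 (perimeter = 2·6·12.000·sin(180°/6) = 72.00 mm); Taking the first minus the rest: starting from the 16×24.5 cube, the r=12 cylinder at (8, 3.5) partially overlaps it — only the 215.35 mm² overlap (of its 374.12 mm²) is removed, clipping the outline — boundary = 64.14 mm; the cube at (9.5, 11) does not reach this height (z outside [6.5, 15.5]); Merging all regions: only that combined region is present, so the union is just that shape — boundary = 64.14 mm. Overall, the cross-section is a single solid region. Total boundary length (outer) = 64.14 mm.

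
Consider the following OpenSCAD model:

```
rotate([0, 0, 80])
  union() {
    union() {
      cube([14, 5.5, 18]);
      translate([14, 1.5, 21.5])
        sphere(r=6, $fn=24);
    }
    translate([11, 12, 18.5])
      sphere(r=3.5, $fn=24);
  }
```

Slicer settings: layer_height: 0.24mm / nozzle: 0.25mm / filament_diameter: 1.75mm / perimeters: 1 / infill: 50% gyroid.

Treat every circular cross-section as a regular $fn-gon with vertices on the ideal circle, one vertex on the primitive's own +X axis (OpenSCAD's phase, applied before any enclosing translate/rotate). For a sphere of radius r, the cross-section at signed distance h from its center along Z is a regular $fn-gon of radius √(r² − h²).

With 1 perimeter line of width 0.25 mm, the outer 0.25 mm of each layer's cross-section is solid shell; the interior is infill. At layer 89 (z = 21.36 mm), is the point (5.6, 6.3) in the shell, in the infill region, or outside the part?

outside

At z = 21.36 mm: the cube is absent (z outside [0, 18]); the sphere at (14, 1.5): section is a regular 24-gon, circumradius = √(r²−h²) = √(6²−0.14²) = 5.998; Taking the union: only the r=6 sphere at (14, 1.5) is present, so the union is just that shape — 1 connected region; the r=3.5 sphere at (11, 12) slices to a regular 24-gon of circumradius 2.018 (√(r²−h²) with h=2.86 from center); Combining (union): the 2 present regions are separate (no shared area or edge), so areas and boundary lengths simply add and each stays a separate island — 2 connected regions; (whole slice rotated 80° about Z — lengths, areas and connectivity unchanged). Overall, the cross-section has 2 separate islands. Undo the 80° rotation: the query point maps to (7.177, -4.421) in the un-rotated model frame. The nearest boundary edge runs (9.76, -2.74)→(8.81, -1.50); distance from the point to it = 3.07 mm. The point is not inside any of the regions above, so it lies outside the cross-section (3.07 mm from the nearest boundary).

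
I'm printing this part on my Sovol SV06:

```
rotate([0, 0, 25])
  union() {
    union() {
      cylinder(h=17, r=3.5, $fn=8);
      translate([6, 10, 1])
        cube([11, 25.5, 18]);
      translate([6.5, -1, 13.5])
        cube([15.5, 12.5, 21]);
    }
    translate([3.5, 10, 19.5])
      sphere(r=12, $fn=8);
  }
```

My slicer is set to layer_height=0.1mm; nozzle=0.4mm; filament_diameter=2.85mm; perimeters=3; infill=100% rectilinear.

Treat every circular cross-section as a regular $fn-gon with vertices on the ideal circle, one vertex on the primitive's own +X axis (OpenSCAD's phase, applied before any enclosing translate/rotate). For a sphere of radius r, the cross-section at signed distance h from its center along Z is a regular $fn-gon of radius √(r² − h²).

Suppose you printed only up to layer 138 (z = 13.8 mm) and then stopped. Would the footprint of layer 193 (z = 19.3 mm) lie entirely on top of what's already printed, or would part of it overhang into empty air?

Compare the two slices. At z = 13.8: the r=3.5 cylinder gives a regular 8-gon of circumradius 3.5 (constant along its height) (area = (8/2)·3.500²·sin(360°/8) = 34.65 mm²); the cube at (6, 10) is present — its section is the full 11×25.5 rectangle (area 280.50 mm²); the 15.5×12.5 cube at (6.5, -1) contributes its full rectangle (area 193.75 mm²); Combining (union): the regions partially overlap — summed areas 508.90 mm² minus the doubly-counted overlap 15.75 mm² gives 493.15 mm² — area = 493.15 mm²; the r=12 sphere at (3.5, 10) contributes a regular 8-gon of circumradius √(12²−5.7²) = 10.560 (area = (8/2)·10.560²·sin(360°/8) = 315.40 mm²); Taking the union: the regions partially overlap — summed areas 808.55 mm² minus the doubly-counted overlap 114.79 mm² gives 693.76 mm² — area = 693.76 mm²; (whole slice rotated 25° about Z — lengths, areas and connectivity unchanged). At z = 19.3: the cylinder does not reach this height (z outside [0, 17]); the cube at (6, 10) does not reach this height (z outside [1, 19]); the cube at (6.5, -1) is present — its section is the full 15.5×12.5 rectangle (area 193.75 mm²); Taking the union: only the 15.5×12.5 cube at (6.5, -1) is present, so the union is just that shape — area = 193.75 mm²; the r=12 sphere at (3.5, 10) contributes a regular 8-gon of circumradius √(12²−0.2²) = 11.998 (area = (8/2)·11.998²·sin(360°/8) = 407.18 mm²); Combining (union): the regions partially overlap — summed areas 600.93 mm² minus the doubly-counted overlap 80.70 mm² gives 520.23 mm² — area = 520.23 mm²; (whole slice rotated 25° about Z — lengths, areas and connectivity unchanged). Checking containment: at z = 19.3 the cross-section extends beyond the z = 13.8 cross-section by about 45.21 mm².

part overhangs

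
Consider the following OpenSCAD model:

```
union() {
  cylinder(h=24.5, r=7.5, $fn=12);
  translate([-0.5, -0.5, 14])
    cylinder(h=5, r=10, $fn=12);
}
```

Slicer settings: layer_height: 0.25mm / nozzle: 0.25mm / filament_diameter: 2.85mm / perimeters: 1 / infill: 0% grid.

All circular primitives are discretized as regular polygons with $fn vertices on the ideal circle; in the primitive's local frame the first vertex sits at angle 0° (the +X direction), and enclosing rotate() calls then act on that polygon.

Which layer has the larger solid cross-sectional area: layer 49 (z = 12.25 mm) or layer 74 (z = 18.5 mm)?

layer 74 (z = 18.5 mm)

Layer 49 (z = 12.25): the r=7.5 cylinder gives a regular 12-gon of circumradius 7.5 (constant along its height) (area = (12/2)·7.500²·sin(360°/12) = 168.75 mm²); the cylinder at (-0.5, -0.5) is not intersected at this z (z outside [14, 19]); Combining (union): only the r=7.5 cylinder is present, so the union is just that shape — area = 168.75 mm². So its area = 168.75 mm². Layer 74 (z = 18.5): the cylinder: section is a regular 12-gon, circumradius r=7.5 (area = (12/2)·7.500²·sin(360°/12) = 168.75 mm²); the cylinder at (-0.5, -0.5): section is a regular 12-gon, circumradius r=10 (area = (12/2)·10.000²·sin(360°/12) = 300.00 mm²); Merging all regions: the r=7.5 cylinder lies entirely inside the r=10 cylinder at (-0.5, -0.5), so the union is just the r=10 cylinder at (-0.5, -0.5) — area = 300.00 mm². So its area = 300.00 mm². Layer 74 is larger (300.00 vs 168.75 mm²).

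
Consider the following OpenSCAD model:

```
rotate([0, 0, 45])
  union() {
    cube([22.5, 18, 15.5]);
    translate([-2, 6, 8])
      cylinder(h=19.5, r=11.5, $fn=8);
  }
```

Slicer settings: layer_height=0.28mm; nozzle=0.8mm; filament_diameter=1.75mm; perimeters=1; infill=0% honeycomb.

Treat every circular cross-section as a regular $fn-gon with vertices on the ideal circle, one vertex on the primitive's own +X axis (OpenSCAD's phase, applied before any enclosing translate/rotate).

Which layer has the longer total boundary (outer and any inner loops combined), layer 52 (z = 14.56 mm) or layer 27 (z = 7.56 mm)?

Layer 52 (z = 14.56): the 22.5×18 cube contributes its full rectangle (perimeter 81.00 mm); the r=11.5 cylinder at (-2, 6) gives a regular 8-gon of circumradius 11.5 (constant along its height) (perimeter = 2·8·11.500·sin(180°/8) = 70.41 mm); Taking the union: the regions partially overlap (shared area 120.89 mm²), so the edge portions inside another operand are dropped and the merged outline is re-measured after clipping — boundary = 105.79 mm; (rotated 45° about Z; rotation is an isometry so areas/perimeters/island counts are preserved). So its perimeter = 105.79 mm. Layer 27 (z = 7.56): the 22.5×18 cube contributes its full rectangle (perimeter 81.00 mm); the cylinder at (-2, 6) is absent (z outside [8, 27.5]); Taking the union: only the 22.5×18 cube is present, so the union is just that shape — boundary = 81.00 mm; (whole slice rotated 45° about Z — lengths, areas and connectivity unchanged). So its perimeter = 81.00 mm. Layer 52 is larger (105.79 vs 81.00 mm).

layer 52 (z = 14.56 mm)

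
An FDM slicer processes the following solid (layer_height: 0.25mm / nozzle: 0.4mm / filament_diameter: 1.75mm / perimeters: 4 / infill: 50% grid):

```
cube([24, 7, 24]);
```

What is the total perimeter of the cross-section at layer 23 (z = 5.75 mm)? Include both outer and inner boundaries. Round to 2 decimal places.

At z = 5.75 mm: the cube is present — its section is the full 24×7 rectangle (perimeter 62.00 mm). Overall, the cross-section is a single solid region. Total boundary length (outer) = 62.00 mm.

62.00 mm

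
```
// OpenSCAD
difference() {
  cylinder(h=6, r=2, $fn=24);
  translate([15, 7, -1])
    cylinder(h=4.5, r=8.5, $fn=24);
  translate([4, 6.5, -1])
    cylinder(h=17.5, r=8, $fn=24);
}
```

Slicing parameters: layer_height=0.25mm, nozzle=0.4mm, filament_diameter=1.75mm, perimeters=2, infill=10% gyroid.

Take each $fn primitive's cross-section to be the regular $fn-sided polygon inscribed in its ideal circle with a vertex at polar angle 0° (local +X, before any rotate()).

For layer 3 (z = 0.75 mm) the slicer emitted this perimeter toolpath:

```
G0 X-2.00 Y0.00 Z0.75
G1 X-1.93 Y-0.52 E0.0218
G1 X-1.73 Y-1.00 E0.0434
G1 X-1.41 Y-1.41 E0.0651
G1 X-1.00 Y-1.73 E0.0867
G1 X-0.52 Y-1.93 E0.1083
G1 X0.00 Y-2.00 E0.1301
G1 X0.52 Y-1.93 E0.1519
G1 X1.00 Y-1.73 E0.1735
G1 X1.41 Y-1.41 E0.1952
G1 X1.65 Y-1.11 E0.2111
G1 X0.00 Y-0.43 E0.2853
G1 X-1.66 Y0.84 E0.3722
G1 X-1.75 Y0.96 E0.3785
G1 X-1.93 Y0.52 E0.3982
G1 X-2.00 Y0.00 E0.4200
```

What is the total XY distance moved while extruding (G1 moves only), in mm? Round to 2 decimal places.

10.10 mm

Sum the Euclidean lengths of each G1 segment: total = 10.10 mm.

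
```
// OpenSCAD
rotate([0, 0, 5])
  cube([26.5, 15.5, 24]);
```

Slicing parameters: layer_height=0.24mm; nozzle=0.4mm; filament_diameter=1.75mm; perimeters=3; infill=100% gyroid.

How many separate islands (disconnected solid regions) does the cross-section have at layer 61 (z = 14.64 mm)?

At z = 14.64 mm: the 26.5×15.5 cube contributes its full rectangle; (whole slice rotated 5° about Z — lengths, areas and connectivity unchanged). Overall, the cross-section is a single solid region. Island count = 1.

1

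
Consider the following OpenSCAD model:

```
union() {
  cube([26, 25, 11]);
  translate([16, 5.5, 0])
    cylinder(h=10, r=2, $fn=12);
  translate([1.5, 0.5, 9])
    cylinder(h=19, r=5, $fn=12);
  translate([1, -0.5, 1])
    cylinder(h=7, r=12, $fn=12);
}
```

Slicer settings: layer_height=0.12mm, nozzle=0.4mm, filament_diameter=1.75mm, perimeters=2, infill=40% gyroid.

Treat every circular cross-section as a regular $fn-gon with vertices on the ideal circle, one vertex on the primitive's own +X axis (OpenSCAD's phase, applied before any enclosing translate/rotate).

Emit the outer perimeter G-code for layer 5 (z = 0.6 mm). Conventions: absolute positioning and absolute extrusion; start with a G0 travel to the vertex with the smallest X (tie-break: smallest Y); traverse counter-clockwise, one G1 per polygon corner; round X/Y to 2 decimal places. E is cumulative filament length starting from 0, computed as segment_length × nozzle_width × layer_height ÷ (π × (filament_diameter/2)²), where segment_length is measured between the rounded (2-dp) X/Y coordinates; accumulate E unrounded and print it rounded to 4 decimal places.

At z = 0.6 mm: the cube is present — its section is the full 26×25 rectangle; the r=2 cylinder at (16, 5.5) gives a regular 12-gon of circumradius 2 (constant along its height); the cylinder at (1.5, 0.5) does not reach this height (z outside [9, 28]); the cylinder at (1, -0.5) is absent (z outside [1, 8]); Combining (union): the r=2 cylinder at (16, 5.5) lies entirely inside the 26×25 cube, so the union is just the 26×25 cube — 1 connected region. The outline is a single polygon with 4 vertices. Extrusion per mm of travel: 0.4 × 0.12 / (π × 0.875²) = 0.019956. Accumulating E over each segment gives final E = 2.0355.

G0 X0.00 Y0.00 Z0.60
G1 X26.00 Y0.00 E0.5189
G1 X26.00 Y25.00 E1.0178
G1 X0.00 Y25.00 E1.5366
G1 X0.00 Y0.00 E2.0355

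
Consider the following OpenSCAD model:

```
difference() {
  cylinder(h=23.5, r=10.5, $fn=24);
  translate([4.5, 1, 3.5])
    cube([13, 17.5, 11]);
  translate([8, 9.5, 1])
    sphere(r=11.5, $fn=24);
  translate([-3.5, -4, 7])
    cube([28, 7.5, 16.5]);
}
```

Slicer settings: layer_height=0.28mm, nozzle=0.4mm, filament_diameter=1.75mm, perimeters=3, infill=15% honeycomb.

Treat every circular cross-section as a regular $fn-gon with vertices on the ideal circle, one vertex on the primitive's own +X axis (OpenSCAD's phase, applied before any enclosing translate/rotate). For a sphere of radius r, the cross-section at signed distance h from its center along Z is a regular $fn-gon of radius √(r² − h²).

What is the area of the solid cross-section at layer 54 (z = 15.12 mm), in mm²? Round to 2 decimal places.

At z = 15.12 mm: the r=10.5 cylinder gives a regular 24-gon of circumradius 10.5 (constant along its height) (area = (24/2)·10.500²·sin(360°/24) = 342.42 mm²); the cube at (4.5, 1) is absent (z outside [3.5, 14.5]); the sphere at (8, 9.5) is absent (|z−center|=14.120 > r=11.5); the cube at (-3.5, -4) (footprint 28×7.5) is included at this height (area 210.00 mm²); Subtracting the remaining from the first: starting from the r=10.5 cylinder (342.42 mm²), the 28×7.5 cube at (-3.5, -4) partially overlaps it — only the 102.82 mm² overlap (of its 210.00 mm²) is removed, clipping the outline — area = 239.60 mm². Overall, the cross-section is a single solid region. Net area = 239.60 mm².

239.60 mm²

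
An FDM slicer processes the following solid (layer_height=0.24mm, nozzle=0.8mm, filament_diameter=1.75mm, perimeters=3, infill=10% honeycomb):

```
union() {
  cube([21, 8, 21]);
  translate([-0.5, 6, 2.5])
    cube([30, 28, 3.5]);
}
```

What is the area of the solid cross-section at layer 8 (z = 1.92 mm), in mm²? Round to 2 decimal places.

168.00 mm²

At z = 1.92 mm: the 21×8 cube contributes its full rectangle (area 168.00 mm²); the cube at (-0.5, 6) is absent (z outside [2.5, 6]); Combining (union): only the 21×8 cube is present, so the union is just that shape — area = 168.00 mm². Overall, the cross-section is a single solid region. Net area = 168.00 mm².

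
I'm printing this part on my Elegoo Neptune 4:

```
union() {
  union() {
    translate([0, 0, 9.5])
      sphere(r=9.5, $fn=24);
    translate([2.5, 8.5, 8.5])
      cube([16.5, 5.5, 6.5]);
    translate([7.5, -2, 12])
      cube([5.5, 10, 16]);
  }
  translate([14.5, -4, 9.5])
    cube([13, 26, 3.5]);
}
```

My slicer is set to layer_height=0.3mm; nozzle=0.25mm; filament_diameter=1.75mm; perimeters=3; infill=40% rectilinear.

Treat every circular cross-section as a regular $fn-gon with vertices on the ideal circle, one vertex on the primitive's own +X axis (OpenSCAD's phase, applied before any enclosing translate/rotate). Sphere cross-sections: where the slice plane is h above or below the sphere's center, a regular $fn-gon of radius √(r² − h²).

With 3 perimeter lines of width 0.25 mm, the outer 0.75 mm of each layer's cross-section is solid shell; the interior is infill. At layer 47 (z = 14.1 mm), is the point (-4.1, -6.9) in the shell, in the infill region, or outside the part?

At z = 14.1 mm: the r=9.5 sphere contributes a regular 24-gon of circumradius √(9.5²−4.6²) = 8.312; the 16.5×5.5 cube at (2.5, 8.5) contributes its full rectangle; the 5.5×10 cube at (7.5, -2) contributes its full rectangle; Merging all regions: the regions partially overlap (shared area 3.14 mm²), so overlapping operands fuse into one piece — 2 connected regions; the cube at (14.5, -4) is absent (z outside [9.5, 13]); Taking the union: only the result so far is present, so the union is just that shape — 2 connected regions. Overall, the cross-section has 2 separate islands. The nearest boundary edge runs (-4.16, -7.20)→(-5.88, -5.88); distance from the point to it = 0.27 mm. (Shell/infill is judged within the island containing the point — the largest one.) The point is inside the cross-section, 0.27 mm from the nearest boundary — within the 0.75 mm shell band (3 × 0.25).

shell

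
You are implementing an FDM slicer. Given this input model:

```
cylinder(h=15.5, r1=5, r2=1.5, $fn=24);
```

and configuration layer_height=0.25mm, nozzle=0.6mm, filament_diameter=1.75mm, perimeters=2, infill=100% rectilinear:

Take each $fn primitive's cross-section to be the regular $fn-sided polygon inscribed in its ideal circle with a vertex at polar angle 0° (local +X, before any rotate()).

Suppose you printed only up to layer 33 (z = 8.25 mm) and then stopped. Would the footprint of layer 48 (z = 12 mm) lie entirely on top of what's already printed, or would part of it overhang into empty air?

Compare the two slices. At z = 8.25: the cone contributes a regular 24-gon of circumradius 3.137 (interpolated between r1=5 and r2=1.5 at t=0.532) (area = (24/2)·3.137²·sin(360°/24) = 30.57 mm²). At z = 12: the cone: at t=0.774 of its height the radius interpolates to r₁+(r₂−r₁)t = 2.290, giving a regular 24-gon of that circumradius (area = (24/2)·2.290²·sin(360°/24) = 16.29 mm²). Checking containment: the cross-section at z = 12 is a subset of the cross-section at z = 8.25.

entirely on top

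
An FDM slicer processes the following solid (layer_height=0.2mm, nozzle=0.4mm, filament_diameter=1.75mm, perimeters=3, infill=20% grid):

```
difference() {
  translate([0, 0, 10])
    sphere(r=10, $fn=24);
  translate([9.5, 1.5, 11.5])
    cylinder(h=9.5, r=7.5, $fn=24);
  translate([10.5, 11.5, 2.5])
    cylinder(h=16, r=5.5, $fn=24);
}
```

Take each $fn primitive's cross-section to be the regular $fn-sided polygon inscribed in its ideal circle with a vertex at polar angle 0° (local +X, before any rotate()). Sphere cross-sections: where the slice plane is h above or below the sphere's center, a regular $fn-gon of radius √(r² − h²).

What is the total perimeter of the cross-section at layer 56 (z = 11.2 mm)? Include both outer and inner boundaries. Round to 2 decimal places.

At z = 11.2 mm: the r=10 sphere contributes a regular 24-gon of circumradius √(10²−1.2²) = 9.928 (perimeter = 2·24·9.928·sin(180°/24) = 62.20 mm); the cylinder at (9.5, 1.5) is absent (z outside [11.5, 21]); the cylinder at (10.5, 11.5): section is a regular 24-gon, circumradius r=5.5 (perimeter = 2·24·5.500·sin(180°/24) = 34.46 mm); Taking the first minus the rest: starting from the r=10 sphere, the r=5.5 cylinder at (10.5, 11.5) misses the remaining region (no effect) — boundary = 62.20 mm. Overall, the cross-section is a single solid region. Total boundary length (outer) = 62.20 mm.

62.20 mm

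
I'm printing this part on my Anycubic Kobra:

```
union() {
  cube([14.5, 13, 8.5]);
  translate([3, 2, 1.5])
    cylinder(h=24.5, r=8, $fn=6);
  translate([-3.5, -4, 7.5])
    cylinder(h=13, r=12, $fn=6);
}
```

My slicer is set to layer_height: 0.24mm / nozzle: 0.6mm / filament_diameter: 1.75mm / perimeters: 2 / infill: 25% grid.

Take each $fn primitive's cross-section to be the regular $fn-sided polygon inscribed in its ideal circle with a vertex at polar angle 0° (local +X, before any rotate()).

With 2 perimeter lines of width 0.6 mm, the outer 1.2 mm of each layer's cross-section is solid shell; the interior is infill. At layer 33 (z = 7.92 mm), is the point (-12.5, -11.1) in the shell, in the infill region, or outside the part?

At z = 7.92 mm: the cube is present — its section is the full 14.5×13 rectangle; the cylinder at (3, 2): section is a regular 6-gon, circumradius r=8; the r=12 cylinder at (-3.5, -4) gives a regular 6-gon of circumradius 12 (constant along its height); Merging all regions: the regions partially overlap (shared area 183.88 mm²), so overlapping operands fuse into one piece — 1 connected region. Overall, the cross-section is a single solid region. The nearest boundary edge runs (-9.50, -14.39)→(-15.50, -4.00); distance from the point to it = 0.95 mm. The point is not inside any of the regions above, so it lies outside the cross-section (0.95 mm from the nearest boundary).

outside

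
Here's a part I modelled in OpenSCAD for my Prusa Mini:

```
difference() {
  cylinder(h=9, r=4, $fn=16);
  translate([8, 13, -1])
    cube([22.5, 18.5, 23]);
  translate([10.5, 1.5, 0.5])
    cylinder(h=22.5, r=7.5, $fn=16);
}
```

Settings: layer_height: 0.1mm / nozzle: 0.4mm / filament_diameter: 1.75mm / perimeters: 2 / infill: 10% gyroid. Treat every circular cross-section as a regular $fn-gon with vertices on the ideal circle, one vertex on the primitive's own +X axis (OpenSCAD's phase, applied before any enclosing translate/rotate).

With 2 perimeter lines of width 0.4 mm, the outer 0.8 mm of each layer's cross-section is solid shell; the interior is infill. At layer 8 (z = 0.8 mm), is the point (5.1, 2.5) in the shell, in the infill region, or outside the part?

At z = 0.8 mm: the cylinder: section is a regular 16-gon, circumradius r=4; the 22.5×18.5 cube at (8, 13) contributes its full rectangle; the r=7.5 cylinder at (10.5, 1.5) gives a regular 16-gon of circumradius 7.5 (constant along its height); After the difference (first − rest): starting from the r=4 cylinder, the 22.5×18.5 cube at (8, 13) misses the remaining region (no effect); the r=7.5 cylinder at (10.5, 1.5) partially overlaps it — only the 1.95 mm² overlap (of its 172.21 mm²) is removed, clipping the outline — 1 connected region. Overall, the cross-section is a single solid region. The nearest boundary edge runs (2.83, 2.83)→(3.16, 2.33); distance from the point to it = 1.94 mm. The point is not inside any of the regions above, so it lies outside the cross-section (1.94 mm from the nearest boundary).

outside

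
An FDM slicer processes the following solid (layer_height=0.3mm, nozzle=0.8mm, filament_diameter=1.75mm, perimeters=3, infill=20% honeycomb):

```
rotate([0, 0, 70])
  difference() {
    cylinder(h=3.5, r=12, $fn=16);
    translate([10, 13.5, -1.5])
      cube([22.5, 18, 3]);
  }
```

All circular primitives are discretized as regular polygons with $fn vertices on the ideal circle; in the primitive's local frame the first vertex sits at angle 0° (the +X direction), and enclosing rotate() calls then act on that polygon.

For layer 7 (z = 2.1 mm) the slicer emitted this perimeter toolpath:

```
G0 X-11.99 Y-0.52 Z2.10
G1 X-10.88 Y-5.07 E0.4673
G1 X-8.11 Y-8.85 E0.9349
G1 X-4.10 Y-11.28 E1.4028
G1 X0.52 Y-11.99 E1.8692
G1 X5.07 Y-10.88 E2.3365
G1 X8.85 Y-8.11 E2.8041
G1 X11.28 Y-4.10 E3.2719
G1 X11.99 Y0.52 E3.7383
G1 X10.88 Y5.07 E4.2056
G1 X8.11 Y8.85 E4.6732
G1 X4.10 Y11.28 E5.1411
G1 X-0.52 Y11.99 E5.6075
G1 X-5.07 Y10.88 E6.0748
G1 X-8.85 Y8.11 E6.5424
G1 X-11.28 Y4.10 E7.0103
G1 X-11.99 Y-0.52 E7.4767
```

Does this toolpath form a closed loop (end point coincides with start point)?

yes

Start point (G0): (-11.99, -0.52). End point (last G1): the path returns to the start — closed.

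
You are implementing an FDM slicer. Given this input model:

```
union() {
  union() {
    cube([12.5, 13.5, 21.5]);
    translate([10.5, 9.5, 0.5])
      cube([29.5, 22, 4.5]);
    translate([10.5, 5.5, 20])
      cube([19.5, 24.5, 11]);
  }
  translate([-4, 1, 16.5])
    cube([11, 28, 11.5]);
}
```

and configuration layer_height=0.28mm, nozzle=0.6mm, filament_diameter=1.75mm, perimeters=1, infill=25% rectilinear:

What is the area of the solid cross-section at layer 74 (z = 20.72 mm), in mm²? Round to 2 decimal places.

At z = 20.72 mm: the cube (footprint 12.5×13.5) is included at this height (area 168.75 mm²); the cube at (10.5, 9.5) is not intersected at this z (z outside [0.5, 5]); the cube at (10.5, 5.5) (footprint 19.5×24.5) is included at this height (area 477.75 mm²); Merging all regions: the regions partially overlap — summed areas 646.50 mm² minus the doubly-counted overlap 16.00 mm² gives 630.50 mm² — area = 630.50 mm²; the cube at (-4, 1) (footprint 11×28) is included at this height (area 308.00 mm²); Combining (union): the regions partially overlap — summed areas 938.50 mm² minus the doubly-counted overlap 87.50 mm² gives 851.00 mm² — area = 851.00 mm². Overall, the cross-section is a single solid region. Net area = 851.00 mm².

851.00 mm²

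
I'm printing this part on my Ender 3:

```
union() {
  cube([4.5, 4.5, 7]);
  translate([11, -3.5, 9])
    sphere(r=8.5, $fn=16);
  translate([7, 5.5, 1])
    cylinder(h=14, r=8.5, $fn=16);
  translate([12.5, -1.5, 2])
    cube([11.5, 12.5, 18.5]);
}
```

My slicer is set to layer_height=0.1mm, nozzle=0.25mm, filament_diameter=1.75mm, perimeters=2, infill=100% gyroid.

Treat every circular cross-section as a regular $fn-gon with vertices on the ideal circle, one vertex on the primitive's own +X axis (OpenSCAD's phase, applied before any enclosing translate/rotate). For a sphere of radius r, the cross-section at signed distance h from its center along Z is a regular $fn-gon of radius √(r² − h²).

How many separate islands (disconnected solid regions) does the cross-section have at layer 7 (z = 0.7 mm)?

At z = 0.7 mm: the cube is present — its section is the full 4.5×4.5 rectangle; the r=8.5 sphere at (11, -3.5) slices to a regular 16-gon of circumradius 1.833 (√(r²−h²) with h=8.3 from center); the cylinder at (7, 5.5) is absent (z outside [1, 15]); the cube at (12.5, -1.5) is absent (z outside [2, 20.5]); Merging all regions: the 2 present regions are separate (no shared area or edge), so areas and boundary lengths simply add and each stays a separate island — 2 connected regions. Overall, the cross-section has 2 separate islands. Island count = 2.

2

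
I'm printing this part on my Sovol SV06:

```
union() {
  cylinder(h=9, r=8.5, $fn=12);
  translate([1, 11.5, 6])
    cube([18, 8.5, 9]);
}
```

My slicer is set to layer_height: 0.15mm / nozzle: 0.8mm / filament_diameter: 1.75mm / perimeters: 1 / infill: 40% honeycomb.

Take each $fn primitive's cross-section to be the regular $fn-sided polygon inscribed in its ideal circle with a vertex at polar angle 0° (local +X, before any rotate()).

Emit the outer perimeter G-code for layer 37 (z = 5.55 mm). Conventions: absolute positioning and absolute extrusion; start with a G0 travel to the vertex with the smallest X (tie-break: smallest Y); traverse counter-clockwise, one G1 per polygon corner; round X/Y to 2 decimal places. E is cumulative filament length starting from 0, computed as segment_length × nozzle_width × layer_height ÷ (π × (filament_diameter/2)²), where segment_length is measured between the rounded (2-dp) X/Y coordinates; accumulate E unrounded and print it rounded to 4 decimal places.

G0 X-8.50 Y0.00 Z5.55
G1 X-7.36 Y-4.25 E0.2195
G1 X-4.25 Y-7.36 E0.4390
G1 X0.00 Y-8.50 E0.6585
G1 X4.25 Y-7.36 E0.8780
G1 X7.36 Y-4.25 E1.0974
G1 X8.50 Y0.00 E1.3170
G1 X7.36 Y4.25 E1.5365
G1 X4.25 Y7.36 E1.7559
G1 X0.00 Y8.50 E1.9755
G1 X-4.25 Y7.36 E2.1950
G1 X-7.36 Y4.25 E2.4144
G1 X-8.50 Y0.00 E2.6339

At z = 5.55 mm: the cylinder: section is a regular 12-gon, circumradius r=8.5; the cube at (1, 11.5) is absent (z outside [6, 15]); Merging all regions: only the r=8.5 cylinder is present, so the union is just that shape — 1 connected region. The outline is a single polygon with 12 vertices. Extrusion per mm of travel: 0.8 × 0.15 / (π × 0.875²) = 0.049890. Accumulating E over each segment gives final E = 2.6339.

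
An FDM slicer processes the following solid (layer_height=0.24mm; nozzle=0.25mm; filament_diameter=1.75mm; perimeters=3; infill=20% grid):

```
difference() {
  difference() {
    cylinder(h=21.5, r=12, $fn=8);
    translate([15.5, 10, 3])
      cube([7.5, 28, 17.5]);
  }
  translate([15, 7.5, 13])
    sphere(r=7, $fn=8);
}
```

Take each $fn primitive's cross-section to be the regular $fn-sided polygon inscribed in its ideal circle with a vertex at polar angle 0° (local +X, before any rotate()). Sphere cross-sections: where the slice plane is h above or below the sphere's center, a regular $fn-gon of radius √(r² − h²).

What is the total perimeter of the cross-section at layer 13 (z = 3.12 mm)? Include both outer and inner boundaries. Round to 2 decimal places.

73.48 mm

At z = 3.12 mm: the r=12 cylinder gives a regular 8-gon of circumradius 12 (constant along its height) (perimeter = 2·8·12.000·sin(180°/8) = 73.48 mm); the 7.5×28 cube at (15.5, 10) contributes its full rectangle (perimeter 71.00 mm); Taking the first minus the rest: starting from the r=12 cylinder, the 7.5×28 cube at (15.5, 10) misses the remaining region (no effect) — boundary = 73.48 mm; the sphere at (15, 7.5) does not reach this height (|z−center|=9.880 > r=7); After the difference (first − rest): none of the subtracted shapes is present at this height, so that combined region is unchanged — boundary = 73.48 mm. Overall, the cross-section is a single solid region. Total boundary length (outer) = 73.48 mm.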